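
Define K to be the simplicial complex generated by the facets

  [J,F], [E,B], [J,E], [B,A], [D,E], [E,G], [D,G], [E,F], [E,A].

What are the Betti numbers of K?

b_0 = 1, b_1 = 3.

Take the total order A < B < D < E < F < G < J on the vertex set. Then K (dimension 1) consists of the simplices:

  0-simplices (7): A, B, D, E, F, G, J
  1-simplices (9): AB, AE, BE, DE, DG, EF, EG, EJ, FJ

giving chain groups C_0 ≅ Z^7, C_1 ≅ Z^9.

The boundary map ∂_1: C_1 → C_0 is given by ∂[p,q] = [q] − [p].
As a 7×9 matrix over Z this has rank 6, with invariant factors (1,1,1,1,1,1).

Now H_k = ker ∂_k / im ∂_{k+1}, so:

  H_0: rank C_0 − rank ∂_1 = 7 − 6 = 1, and the invariant factors of ∂_1 are all 1, so H_0 = Z.
  H_1: rank ker ∂_1 − rank ∂_2 = (9 − 6) − 0 = 3, and there is no ∂_2, so H_1 = Z^3.

As a check, the Euler characteristic is 7 − 9 = -2, which agrees with 1 − 3 = -2.

Hence the Betti numbers are b_0 = 1, b_1 = 3.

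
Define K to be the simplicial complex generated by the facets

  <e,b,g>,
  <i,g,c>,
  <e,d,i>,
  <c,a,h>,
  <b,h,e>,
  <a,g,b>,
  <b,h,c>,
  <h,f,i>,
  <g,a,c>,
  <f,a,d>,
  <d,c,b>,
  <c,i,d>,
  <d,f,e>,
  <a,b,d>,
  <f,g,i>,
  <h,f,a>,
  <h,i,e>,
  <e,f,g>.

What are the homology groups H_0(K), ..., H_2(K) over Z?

Take the total order a < b < c < d < e < f < g < h < i on the vertex set. Then K (dimension 2) consists of the simplices:

  0-simplices (9): a, b, c, d, e, f, g, h, i
  1-simplices (27): ab, ac, ad, af, ag, ah, bc, bd, be, bg, bh, cd, cg, ch, ci, de, df, di, ef, eg, eh, ei, fg, fh, fi, gi, hi
  2-simplices (18): abd, abg, acg, ach, adf, afh, bcd, bch, beg, beh, cdi, cgi, def, dei, efg, ehi, fgi, fhi

so the chain groups are C_0 ≅ Z^9, C_1 ≅ Z^27, C_2 ≅ Z^18.

The boundary map ∂_1: C_1 → C_0 sends each edge [p,q] (with p < q) to q − p.
The 9×27 boundary matrix has rank 8 and Smith normal form diag(1,1,1,1,1,1,1,1).

∂_2: C_2 → C_1 acts by ∂[p,q,r] = [q,r] − [p,r] + [p,q]. For instance
  ∂afh = fh − ah + af,
  ∂cgi = gi − ci + cg.
The 27×18 boundary matrix has rank 18 and Smith normal form diag(1,1,1,1,1,1,1,1,1,1,1,1,1,1,1,1,1,2).

Computing H_k = (kernel of ∂_k) / (image of ∂_{k+1}):

  H_0: rank C_0 − rank ∂_1 = 9 − 8 = 1, and the invariant factors of ∂_1 are all 1, so H_0 = Z.
  H_1: rank ker ∂_1 − rank ∂_2 = (27 − 8) − 18 = 1, and ∂_2 has invariant factor 2 > 1, so H_1 = Z ⊕ Z/2.
  H_2: rank ker ∂_2 − rank ∂_3 = (18 − 18) − 0 = 0, and there is no ∂_3, so H_2 = 0.

(K is a triangulation of the Klein bottle.)

H_0 ≅ Z,  H_1 ≅ Z ⊕ Z/2,  H_2 = 0.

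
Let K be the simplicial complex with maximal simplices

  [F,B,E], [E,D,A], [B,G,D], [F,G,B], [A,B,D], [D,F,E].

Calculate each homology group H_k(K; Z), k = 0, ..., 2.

H_0 = Z,  H_1 = Z,  H_2 = 0.

We work with the vertex ordering A < B < D < E < F < G. The simplices of K, each written with vertices in increasing order, are:

  0-simplices (6): A, B, D, E, F, G
  1-simplices (12): AB, AD, AE, BD, BE, BF, BG, DE, DF, DG, EF, FG
  2-simplices (6): ABD, ADE, BDG, BEF, BFG, DEF

so the chain groups are C_0 ≅ Z^6, C_1 ≅ Z^12, C_2 ≅ Z^6.

Boundary ∂_1: C_1 → C_0 sends each edge [p,q] (with p < q) to q − p. For instance
  ∂DE = E − D.
As a 6×12 matrix over Z this has rank 5, with invariant factors (1,1,1,1,1).

Boundary ∂_2: C_2 → C_1 maps a triangle to the signed sum of its edges. For instance
  ∂ADE = DE − AE + AD,
  ∂BFG = FG − BG + BF.
The 12×6 boundary matrix has rank 6 and Smith normal form diag(1,1,1,1,1,1).

From H_k ≅ ker(∂_k) / im(∂_{k+1}) we obtain:

  H_0: rank C_0 − rank ∂_1 = 6 − 5 = 1, and the invariant factors of ∂_1 are all 1, so H_0 ≅ Z.
  H_1: rank ker ∂_1 − rank ∂_2 = (12 − 5) − 6 = 1, and the invariant factors of ∂_2 are all 1, so H_1 ≅ Z.
  H_2: rank ker ∂_2 − rank ∂_3 = (6 − 6) − 0 = 0, and there is no ∂_3, so H_2 ≅ 0.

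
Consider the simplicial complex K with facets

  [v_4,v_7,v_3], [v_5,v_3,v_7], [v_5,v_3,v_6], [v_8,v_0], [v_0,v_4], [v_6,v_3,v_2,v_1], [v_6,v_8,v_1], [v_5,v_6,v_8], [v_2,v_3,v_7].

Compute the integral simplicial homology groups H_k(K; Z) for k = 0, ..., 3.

Fix the vertex order v_0 < v_1 < v_2 < v_3 < v_4 < v_5 < v_6 < v_7 < v_8 and write every simplex with vertices in increasing order. Then dim K = 3 and the simplices of K are:

  0-simplices (9): [v_0], [v_1], [v_2], [v_3], [v_4], [v_5], [v_6], [v_7], [v_8]
  1-simplices (18): (18 of them)
  2-simplices (10): [v_1,v_2,v_3], [v_1,v_2,v_6], [v_1,v_3,v_6], [v_1,v_6,v_8], [v_2,v_3,v_6], [v_2,v_3,v_7], [v_3,v_4,v_7], [v_3,v_5,v_6], [v_3,v_5,v_7], [v_5,v_6,v_8]
  3-simplices (1): [v_1,v_2,v_3,v_6]

Hence C_0 ≅ Z^9, C_1 ≅ Z^18, C_2 ≅ Z^10, C_3 ≅ Z^1.

∂_1: C_1 → C_0 maps an edge to its endpoints' difference, ∂[p,q] = q − p. For instance
  ∂[v_2,v_7] = [v_7] − [v_2].
This gives a 9×18 integer matrix of rank 8; reducing to Smith normal form yields diagonal entries (1,1,1,1,1,1,1,1).

The boundary map ∂_2: C_2 → C_1 maps a triangle to the signed sum of its edges. For instance
  ∂[v_1,v_2,v_6] = [v_2,v_6] − [v_1,v_6] + [v_1,v_2],
  ∂[v_1,v_2,v_3] = [v_2,v_3] − [v_1,v_3] + [v_1,v_2].
As a 18×10 matrix over Z this has rank 9, with invariant factors (1,1,1,1,1,1,1,1,1).

Boundary ∂_3: C_3 → C_2 sends each 3-simplex σ to the alternating sum Σ_i (−1)^i (σ with its i-th vertex removed). For instance
  ∂[v_1,v_2,v_3,v_6] = [v_2,v_3,v_6] − [v_1,v_3,v_6] + [v_1,v_2,v_6] − [v_1,v_2,v_3].
The 10×1 boundary matrix has rank 1 and Smith normal form diag(1).

Now H_k = ker ∂_k / im ∂_{k+1}, so:

  H_0: rank C_0 − rank ∂_1 = 9 − 8 = 1, and the invariant factors of ∂_1 are all 1, so H_0 = Z.
  H_1: rank ker ∂_1 − rank ∂_2 = (18 − 8) − 9 = 1, and the invariant factors of ∂_2 are all 1, so H_1 = Z.
  H_2: rank ker ∂_2 − rank ∂_3 = (10 − 9) − 1 = 0, and the invariant factors of ∂_3 are all 1, so H_2 = 0.
  H_3: rank ker ∂_3 − rank ∂_4 = (1 − 1) − 0 = 0, and there is no ∂_4, so H_3 = 0.

H_0 = Z,  H_1 = Z,  H_2 = 0,  H_3 = 0.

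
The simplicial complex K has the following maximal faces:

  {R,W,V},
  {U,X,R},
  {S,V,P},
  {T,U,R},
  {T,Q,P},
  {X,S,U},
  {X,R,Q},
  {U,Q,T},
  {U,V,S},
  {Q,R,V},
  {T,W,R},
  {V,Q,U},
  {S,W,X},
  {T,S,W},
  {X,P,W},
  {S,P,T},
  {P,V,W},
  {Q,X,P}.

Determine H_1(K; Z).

H_1 = Z ⊕ Z/2Z.

Take the total order P < Q < R < S < T < U < V < W < X on the vertex set. Then K (dimension 2) consists of the simplices:

  0-simplices (9): P, Q, R, S, T, U, V, W, X
  1-simplices (27): PQ, PS, PT, PV, PW, PX, QR, QT, QU, QV, QX, RT, RU, RV, RW, RX, ST, SU, SV, SW, SX, TU, TW, UV, UX, VW, WX
  2-simplices (18): PQT, PQX, PST, PSV, PVW, PWX, QRV, QRX, QTU, QUV, RTU, RTW, RUX, RVW, STW, SUV, SUX, SWX

giving chain groups C_0 ≅ Z^9, C_1 ≅ Z^27, C_2 ≅ Z^18.

∂_1: C_1 → C_0 maps an edge to its endpoints' difference, ∂[p,q] = q − p. For instance
  ∂PV = V − P.
This gives a 9×27 integer matrix of rank 8; reducing to Smith normal form yields diagonal entries (1,1,1,1,1,1,1,1).

∂_2: C_2 → C_1 maps a triangle to the signed sum of its edges. For instance
  ∂RTW = TW − RW + RT,
  ∂QRV = RV − QV + QR.
The 27×18 boundary matrix has rank 18 and Smith normal form diag(1,1,1,1,1,1,1,1,1,1,1,1,1,1,1,1,1,2).

From H_k ≅ ker(∂_k) / im(∂_{k+1}) we obtain:

  H_1: rank ker ∂_1 − rank ∂_2 = (27 − 8) − 18 = 1, and ∂_2 has invariant factor 2 > 1, so H_1 = Z ⊕ Z/2Z.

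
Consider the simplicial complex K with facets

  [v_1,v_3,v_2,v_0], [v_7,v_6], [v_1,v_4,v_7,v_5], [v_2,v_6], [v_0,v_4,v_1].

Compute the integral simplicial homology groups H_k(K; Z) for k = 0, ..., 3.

H_0 = Z,  H_1 = Z,  H_2 = 0,  H_3 = 0.

Take the total order v_0 < v_1 < v_2 < v_3 < v_4 < v_5 < v_6 < v_7 on the vertex set. Then K (dimension 3) consists of the simplices:

  0-simplices (8): [v_0], [v_1], [v_2], [v_3], [v_4], [v_5], [v_6], [v_7]
  1-simplices (15): (15 of them)
  2-simplices (9): [v_0,v_1,v_2], [v_0,v_1,v_3], [v_0,v_1,v_4], [v_0,v_2,v_3], [v_1,v_2,v_3], [v_1,v_4,v_5], [v_1,v_4,v_7], [v_1,v_5,v_7], [v_4,v_5,v_7]
  3-simplices (2): [v_0,v_1,v_2,v_3], [v_1,v_4,v_5,v_7]

Hence C_0 ≅ Z^8, C_1 ≅ Z^15, C_2 ≅ Z^9, C_3 ≅ Z^2.

∂_1: C_1 → C_0 is given by ∂[p,q] = [q] − [p].
The 8×15 boundary matrix has rank 7 and Smith normal form diag(1,1,1,1,1,1,1).

The boundary map ∂_2: C_2 → C_1 maps a triangle to the signed sum of its edges. For instance
  ∂[v_0,v_2,v_3] = [v_2,v_3] − [v_0,v_3] + [v_0,v_2],
  ∂[v_1,v_4,v_5] = [v_4,v_5] − [v_1,v_5] + [v_1,v_4].
The resulting 15×9 matrix has rank 7, and its Smith normal form has invariant factors (1,1,1,1,1,1,1).

The boundary map ∂_3: C_3 → C_2 sends each 3-simplex σ to the alternating sum Σ_i (−1)^i (σ with its i-th vertex removed). For instance
  ∂[v_0,v_1,v_2,v_3] = [v_1,v_2,v_3] − [v_0,v_2,v_3] + [v_0,v_1,v_3] − [v_0,v_1,v_2],
  ∂[v_1,v_4,v_5,v_7] = [v_4,v_5,v_7] − [v_1,v_5,v_7] + [v_1,v_4,v_7] − [v_1,v_4,v_5].
The resulting 9×2 matrix has rank 2, and its Smith normal form has invariant factors (1,1).

Computing H_k = (kernel of ∂_k) / (image of ∂_{k+1}):

  H_0: rank C_0 − rank ∂_1 = 8 − 7 = 1, and the invariant factors of ∂_1 are all 1, so H_0 = Z.
  H_1: rank ker ∂_1 − rank ∂_2 = (15 − 7) − 7 = 1, and the invariant factors of ∂_2 are all 1, so H_1 = Z.
  H_2: rank ker ∂_2 − rank ∂_3 = (9 − 7) − 2 = 0, and the invariant factors of ∂_3 are all 1, so H_2 = 0.
  H_3: rank ker ∂_3 − rank ∂_4 = (2 − 2) − 0 = 0, and there is no ∂_4, so H_3 = 0.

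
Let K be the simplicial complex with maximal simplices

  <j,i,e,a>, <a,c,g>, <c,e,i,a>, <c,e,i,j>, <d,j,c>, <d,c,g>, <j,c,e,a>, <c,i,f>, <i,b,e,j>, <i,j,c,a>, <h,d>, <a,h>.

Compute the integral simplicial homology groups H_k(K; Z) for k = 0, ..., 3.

H_0 = Z,  H_1 = Z,  H_2 = 0,  H_3 = Z.

Fix the vertex order a < b < c < d < e < f < g < h < i < j and write every simplex with vertices in increasing order. Then dim K = 3 and the simplices of K are:

  0-simplices (10): a, b, c, d, e, f, g, h, i, j
  1-simplices (22): ac, ae, ag, ah, ai, aj, be, bi, bj, cd, ce, cf, cg, ci, cj, dg, dh, dj, ei, ej, fi, ij
  2-simplices (17): ace, acg, aci, acj, aei, aej, aij, bei, bej, bij, cdg, cdj, cei, cej, cfi, cij, eij
  3-simplices (6): acei, acej, acij, aeij, beij, ceij

so the chain groups are C_0 ≅ Z^10, C_1 ≅ Z^22, C_2 ≅ Z^17, C_3 ≅ Z^6.

Boundary ∂_1: C_1 → C_0 is given by ∂[p,q] = [q] − [p]. For instance
  ∂ah = h − a.
As a 10×22 matrix over Z this has rank 9, with invariant factors (1,1,1,1,1,1,1,1,1).

The boundary map ∂_2: C_2 → C_1 acts by ∂[p,q,r] = [q,r] − [p,r] + [p,q]. For instance
  ∂eij = ij − ej + ei,
  ∂aei = ei − ai + ae.
The 22×17 boundary matrix has rank 12 and Smith normal form diag(1,1,1,1,1,1,1,1,1,1,1,1).

∂_3: C_3 → C_2 sends each 3-simplex σ to the alternating sum Σ_i (−1)^i (σ with its i-th vertex removed). For instance
  ∂acij = cij − aij + acj − aci,
  ∂aeij = eij − aij + aej − aei.
The 17×6 boundary matrix has rank 5 and Smith normal form diag(1,1,1,1,1).

Now H_k = ker ∂_k / im ∂_{k+1}, so:

  H_0: rank C_0 − rank ∂_1 = 10 − 9 = 1, and the invariant factors of ∂_1 are all 1, so H_0 = Z.
  H_1: rank ker ∂_1 − rank ∂_2 = (22 − 9) − 12 = 1, and the invariant factors of ∂_2 are all 1, so H_1 = Z.
  H_2: rank ker ∂_2 − rank ∂_3 = (17 − 12) − 5 = 0, and the invariant factors of ∂_3 are all 1, so H_2 = 0.
  H_3: rank ker ∂_3 − rank ∂_4 = (6 − 5) − 0 = 1, and there is no ∂_4, so H_3 = Z.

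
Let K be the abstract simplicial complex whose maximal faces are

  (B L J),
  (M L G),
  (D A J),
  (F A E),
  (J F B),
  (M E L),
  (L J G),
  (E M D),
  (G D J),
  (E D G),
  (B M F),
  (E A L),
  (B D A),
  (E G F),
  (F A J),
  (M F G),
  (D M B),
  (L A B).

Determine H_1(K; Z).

H_1 ≅ Z ⊕ Z/2Z.

Order the vertices as A < B < D < E < F < G < J < L < M. Listing each simplex with vertices in this order, K has dimension 2 with simplices:

  0-simplices (9): A, B, D, E, F, G, J, L, M
  1-simplices (27): AB, AD, AE, AF, AJ, AL, BD, BF, BJ, BL, BM, DE, DG, DJ, DM, EF, EG, EL, EM, FG, FJ, FM, GJ, GL, GM, JL, LM
  2-simplices (18): ABD, ABL, ADJ, AEF, AEL, AFJ, BDM, BFJ, BFM, BJL, DEG, DEM, DGJ, EFG, ELM, FGM, GJL, GLM

so the chain groups are C_0 ≅ Z^9, C_1 ≅ Z^27, C_2 ≅ Z^18.

The boundary map ∂_1: C_1 → C_0 maps an edge to its endpoints' difference, ∂[p,q] = q − p. For instance
  ∂BL = L − B.
The resulting 9×27 matrix has rank 8, and its Smith normal form has invariant factors (1,1,1,1,1,1,1,1).

The boundary map ∂_2: C_2 → C_1 maps a triangle to the signed sum of its edges. For instance
  ∂FGM = GM − FM + FG,
  ∂DGJ = GJ − DJ + DG.
This gives a 27×18 integer matrix of rank 18; reducing to Smith normal form yields diagonal entries (1,1,1,1,1,1,1,1,1,1,1,1,1,1,1,1,1,2).

Computing H_k = (kernel of ∂_k) / (image of ∂_{k+1}):

  H_1: rank ker ∂_1 − rank ∂_2 = (27 − 8) − 18 = 1, and ∂_2 has invariant factor 2 > 1, so H_1 ≅ Z ⊕ Z/2Z.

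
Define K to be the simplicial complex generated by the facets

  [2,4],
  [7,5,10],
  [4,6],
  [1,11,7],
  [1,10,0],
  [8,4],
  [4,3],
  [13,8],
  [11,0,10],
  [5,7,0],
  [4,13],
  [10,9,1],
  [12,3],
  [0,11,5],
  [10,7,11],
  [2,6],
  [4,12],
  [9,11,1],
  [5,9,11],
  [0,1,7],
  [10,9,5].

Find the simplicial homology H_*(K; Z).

We work with the vertex ordering 0 < 1 < 2 < 3 < 4 < 5 < 6 < 7 < 8 < 9 < 10 < 11 < 12 < 13. The simplices of K, each written with vertices in increasing order, are:

  0-simplices (14): [0], [1], [2], [3], [4], [5], [6], [7], [8], [9], [10], [11], [12], [13]
  1-simplices (27): (27 of them)
  2-simplices (12): [0,1,7], [0,1,10], [0,5,7], [0,5,11], [0,10,11], [1,7,11], [1,9,10], [1,9,11], [5,7,10], [5,9,10], [5,9,11], [7,10,11]

giving chain groups C_0 ≅ Z^14, C_1 ≅ Z^27, C_2 ≅ Z^12.

Boundary ∂_1: C_1 → C_0 maps an edge to its endpoints' difference, ∂[p,q] = q − p. For instance
  ∂[0,5] = [5] − [0].
This gives a 14×27 integer matrix of rank 12; reducing to Smith normal form yields diagonal entries (1,1,1,1,1,1,1,1,1,1,1,1).

Boundary ∂_2: C_2 → C_1 acts by ∂[p,q,r] = [q,r] − [p,r] + [p,q]. For instance
  ∂[1,9,10] = [9,10] − [1,10] + [1,9],
  ∂[0,5,11] = [5,11] − [0,11] + [0,5].
The 27×12 boundary matrix has rank 12 and Smith normal form diag(1,1,1,1,1,1,1,1,1,1,1,2).

Computing H_k = (kernel of ∂_k) / (image of ∂_{k+1}):

  H_0: rank C_0 − rank ∂_1 = 14 − 12 = 2, and the invariant factors of ∂_1 are all 1, so H_0 = Z^2.
  H_1: rank ker ∂_1 − rank ∂_2 = (27 − 12) − 12 = 3, and ∂_2 has invariant factor 2 > 1, so H_1 = Z^3 ⊕ Z/2.
  H_2: rank ker ∂_2 − rank ∂_3 = (12 − 12) − 0 = 0, and there is no ∂_3, so H_2 = 0.

H_0 = Z^2,  H_1 = Z^3 ⊕ Z/2,  H_2 = 0.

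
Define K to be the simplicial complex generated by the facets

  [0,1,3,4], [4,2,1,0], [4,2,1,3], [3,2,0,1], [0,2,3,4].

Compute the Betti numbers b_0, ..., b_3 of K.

Order the vertices as 0 < 1 < 2 < 3 < 4. Listing each simplex with vertices in this order, K has dimension 3 with simplices:

  0-simplices (5): [0], [1], [2], [3], [4]
  1-simplices (10): [0,1], [0,2], [0,3], [0,4], [1,2], [1,3], [1,4], [2,3], [2,4], [3,4]
  2-simplices (10): [0,1,2], [0,1,3], [0,1,4], [0,2,3], [0,2,4], [0,3,4], [1,2,3], [1,2,4], [1,3,4], [2,3,4]
  3-simplices (5): [0,1,2,3], [0,1,2,4], [0,1,3,4], [0,2,3,4], [1,2,3,4]

so the chain groups are C_0 ≅ Z^5, C_1 ≅ Z^10, C_2 ≅ Z^10, C_3 ≅ Z^5.

∂_1: C_1 → C_0 maps an edge to its endpoints' difference, ∂[p,q] = q − p. For instance
  ∂[0,3] = [3] − [0].
The 5×10 boundary matrix has rank 4 and Smith normal form diag(1,1,1,1).

The boundary map ∂_2: C_2 → C_1 acts by ∂[p,q,r] = [q,r] − [p,r] + [p,q]. For instance
  ∂[1,3,4] = [3,4] − [1,4] + [1,3],
  ∂[0,1,2] = [1,2] − [0,2] + [0,1].
The resulting 10×10 matrix has rank 6, and its Smith normal form has invariant factors (1,1,1,1,1,1).

The boundary map ∂_3: C_3 → C_2 sends each 3-simplex σ to the alternating sum Σ_i (−1)^i (σ with its i-th vertex removed). For instance
  ∂[0,1,3,4] = [1,3,4] − [0,3,4] + [0,1,4] − [0,1,3],
  ∂[0,1,2,3] = [1,2,3] − [0,2,3] + [0,1,3] − [0,1,2].
The resulting 10×5 matrix has rank 4, and its Smith normal form has invariant factors (1,1,1,1).

From H_k ≅ ker(∂_k) / im(∂_{k+1}) we obtain:

  H_0: rank C_0 − rank ∂_1 = 5 − 4 = 1, and the invariant factors of ∂_1 are all 1, so H_0 = Z.
  H_1: rank ker ∂_1 − rank ∂_2 = (10 − 4) − 6 = 0, and the invariant factors of ∂_2 are all 1, so H_1 = 0.
  H_2: rank ker ∂_2 − rank ∂_3 = (10 − 6) − 4 = 0, and the invariant factors of ∂_3 are all 1, so H_2 = 0.
  H_3: rank ker ∂_3 − rank ∂_4 = (5 − 4) − 0 = 1, and there is no ∂_4, so H_3 = Z.

Hence the Betti numbers are b_0 = 1, b_1 = 0, b_2 = 0, b_3 = 1.

b_0 = 1, b_1 = 0, b_2 = 0, b_3 = 1.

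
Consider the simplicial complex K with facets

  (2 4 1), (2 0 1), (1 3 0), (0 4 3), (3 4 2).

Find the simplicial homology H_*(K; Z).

Fix the vertex order 0 < 1 < 2 < 3 < 4 and write every simplex with vertices in increasing order. Then dim K = 2 and the simplices of K are:

  0-simplices (5): [0], [1], [2], [3], [4]
  1-simplices (10): [0,1], [0,2], [0,3], [0,4], [1,2], [1,3], [1,4], [2,3], [2,4], [3,4]
  2-simplices (5): [0,1,2], [0,1,3], [0,3,4], [1,2,4], [2,3,4]

so the chain groups are C_0 ≅ Z^5, C_1 ≅ Z^10, C_2 ≅ Z^5.

∂_1: C_1 → C_0 maps an edge to its endpoints' difference, ∂[p,q] = q − p. For instance
  ∂[0,1] = [1] − [0].
This gives a 5×10 integer matrix of rank 4; reducing to Smith normal form yields diagonal entries (1,1,1,1).

Boundary ∂_2: C_2 → C_1 acts by ∂[p,q,r] = [q,r] − [p,r] + [p,q]. For instance
  ∂[1,2,4] = [2,4] − [1,4] + [1,2],
  ∂[0,1,3] = [1,3] − [0,3] + [0,1].
This gives a 10×5 integer matrix of rank 5; reducing to Smith normal form yields diagonal entries (1,1,1,1,1).

From H_k ≅ ker(∂_k) / im(∂_{k+1}) we obtain:

  H_0: rank C_0 − rank ∂_1 = 5 − 4 = 1, and the invariant factors of ∂_1 are all 1, so H_0 ≅ Z.
  H_1: rank ker ∂_1 − rank ∂_2 = (10 − 4) − 5 = 1, and the invariant factors of ∂_2 are all 1, so H_1 ≅ Z.
  H_2: rank ker ∂_2 − rank ∂_3 = (5 − 5) − 0 = 0, and there is no ∂_3, so H_2 ≅ 0.

H_0 = Z,  H_1 = Z,  H_2 = 0.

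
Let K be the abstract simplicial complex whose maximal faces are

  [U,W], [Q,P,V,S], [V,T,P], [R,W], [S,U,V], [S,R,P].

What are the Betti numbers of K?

Take the total order P < Q < R < S < T < U < V < W on the vertex set. Then K (dimension 3) consists of the simplices:

  0-simplices (8): P, Q, R, S, T, U, V, W
  1-simplices (14): PQ, PR, PS, PT, PV, QS, QV, RS, RW, SU, SV, TV, UV, UW
  2-simplices (7): PQS, PQV, PRS, PSV, PTV, QSV, SUV
  3-simplices (1): PQSV

so the chain groups are C_0 ≅ Z^8, C_1 ≅ Z^14, C_2 ≅ Z^7, C_3 ≅ Z^1.

∂_1: C_1 → C_0 maps an edge to its endpoints' difference, ∂[p,q] = q − p.
This gives a 8×14 integer matrix of rank 7; reducing to Smith normal form yields diagonal entries (1,1,1,1,1,1,1).

The boundary map ∂_2: C_2 → C_1 sends each 2-simplex [p,q,r] to [q,r] − [p,r] + [p,q]. For instance
  ∂PQV = QV − PV + PQ,
  ∂PQS = QS − PS + PQ.
This gives a 14×7 integer matrix of rank 6; reducing to Smith normal form yields diagonal entries (1,1,1,1,1,1).

Boundary ∂_3: C_3 → C_2 sends each 3-simplex σ to the alternating sum Σ_i (−1)^i (σ with its i-th vertex removed). For instance
  ∂PQSV = QSV − PSV + PQV − PQS.
The 7×1 boundary matrix has rank 1 and Smith normal form diag(1).

From H_k ≅ ker(∂_k) / im(∂_{k+1}) we obtain:

  H_0: rank C_0 − rank ∂_1 = 8 − 7 = 1, and the invariant factors of ∂_1 are all 1, so H_0 = Z.
  H_1: rank ker ∂_1 − rank ∂_2 = (14 − 7) − 6 = 1, and the invariant factors of ∂_2 are all 1, so H_1 = Z.
  H_2: rank ker ∂_2 − rank ∂_3 = (7 − 6) − 1 = 0, and the invariant factors of ∂_3 are all 1, so H_2 = 0.
  H_3: rank ker ∂_3 − rank ∂_4 = (1 − 1) − 0 = 0, and there is no ∂_4, so H_3 = 0.

As a check, the Euler characteristic is 8 − 14 + 7 − 1 = 0, which agrees with 1 − 1 + 0 − 0 = 0.

Hence the Betti numbers are b_0 = 1, b_1 = 1, b_2 = 0, b_3 = 0.

b_0 = 1, b_1 = 1, b_2 = 0, b_3 = 0.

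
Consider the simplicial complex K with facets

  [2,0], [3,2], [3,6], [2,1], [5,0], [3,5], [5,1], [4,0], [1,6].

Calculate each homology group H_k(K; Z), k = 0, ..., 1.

Order the vertices as 0 < 1 < 2 < 3 < 4 < 5 < 6. Listing each simplex with vertices in this order, K has dimension 1 with simplices:

  0-simplices (7): [0], [1], [2], [3], [4], [5], [6]
  1-simplices (9): [0,2], [0,4], [0,5], [1,2], [1,5], [1,6], [2,3], [3,5], [3,6]

giving chain groups C_0 ≅ Z^7, C_1 ≅ Z^9.

The boundary map ∂_1: C_1 → C_0 is given by ∂[p,q] = [q] − [p]. For instance
  ∂[0,2] = [2] − [0].
The resulting 7×9 matrix has rank 6, and its Smith normal form has invariant factors (1,1,1,1,1,1).

From H_k ≅ ker(∂_k) / im(∂_{k+1}) we obtain:

  H_0: rank C_0 − rank ∂_1 = 7 − 6 = 1, and the invariant factors of ∂_1 are all 1, so H_0 = Z.
  H_1: rank ker ∂_1 − rank ∂_2 = (9 − 6) − 0 = 3, and there is no ∂_2, so H_1 = Z^3.

H_0 = Z,  H_1 = Z^3.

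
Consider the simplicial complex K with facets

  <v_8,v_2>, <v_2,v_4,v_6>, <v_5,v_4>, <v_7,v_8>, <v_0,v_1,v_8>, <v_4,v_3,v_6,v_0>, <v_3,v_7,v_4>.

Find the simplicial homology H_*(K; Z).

H_0 ≅ Z,  H_1 ≅ Z^2,  H_2 = 0,  H_3 = 0.

Take the total order v_0 < v_1 < v_2 < v_3 < v_4 < v_5 < v_6 < v_7 < v_8 on the vertex set. Then K (dimension 3) consists of the simplices:

  0-simplices (9): [v_0], [v_1], [v_2], [v_3], [v_4], [v_5], [v_6], [v_7], [v_8]
  1-simplices (16): (16 of them)
  2-simplices (7): [v_0,v_1,v_8], [v_0,v_3,v_4], [v_0,v_3,v_6], [v_0,v_4,v_6], [v_2,v_4,v_6], [v_3,v_4,v_6], [v_3,v_4,v_7]
  3-simplices (1): [v_0,v_3,v_4,v_6]

Hence C_0 ≅ Z^9, C_1 ≅ Z^16, C_2 ≅ Z^7, C_3 ≅ Z^1.

∂_1: C_1 → C_0 sends each edge [p,q] (with p < q) to q − p. For instance
  ∂[v_0,v_8] = [v_8] − [v_0].
As a 9×16 matrix over Z this has rank 8, with invariant factors (1,1,1,1,1,1,1,1).

∂_2: C_2 → C_1 acts by ∂[p,q,r] = [q,r] − [p,r] + [p,q]. For instance
  ∂[v_0,v_4,v_6] = [v_4,v_6] − [v_0,v_6] + [v_0,v_4],
  ∂[v_0,v_1,v_8] = [v_1,v_8] − [v_0,v_8] + [v_0,v_1].
As a 16×7 matrix over Z this has rank 6, with invariant factors (1,1,1,1,1,1).

The boundary map ∂_3: C_3 → C_2 sends each 3-simplex σ to the alternating sum Σ_i (−1)^i (σ with its i-th vertex removed). For instance
  ∂[v_0,v_3,v_4,v_6] = [v_3,v_4,v_6] − [v_0,v_4,v_6] + [v_0,v_3,v_6] − [v_0,v_3,v_4].
As a 7×1 matrix over Z this has rank 1, with invariant factors (1).

From H_k ≅ ker(∂_k) / im(∂_{k+1}) we obtain:

  H_0: rank C_0 − rank ∂_1 = 9 − 8 = 1, and the invariant factors of ∂_1 are all 1, so H_0 ≅ Z.
  H_1: rank ker ∂_1 − rank ∂_2 = (16 − 8) − 6 = 2, and the invariant factors of ∂_2 are all 1, so H_1 ≅ Z^2.
  H_2: rank ker ∂_2 − rank ∂_3 = (7 − 6) − 1 = 0, and the invariant factors of ∂_3 are all 1, so H_2 ≅ 0.
  H_3: rank ker ∂_3 − rank ∂_4 = (1 − 1) − 0 = 0, and there is no ∂_4, so H_3 ≅ 0.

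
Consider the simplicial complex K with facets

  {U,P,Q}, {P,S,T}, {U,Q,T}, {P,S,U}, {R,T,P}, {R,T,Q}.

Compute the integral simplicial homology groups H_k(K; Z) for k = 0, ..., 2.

Take the total order P < Q < R < S < T < U on the vertex set. Then K (dimension 2) consists of the simplices:

  0-simplices (6): P, Q, R, S, T, U
  1-simplices (12): PQ, PR, PS, PT, PU, QR, QT, QU, RT, ST, SU, TU
  2-simplices (6): PQU, PRT, PST, PSU, QRT, QTU

so the chain groups are C_0 ≅ Z^6, C_1 ≅ Z^12, C_2 ≅ Z^6.

The boundary map ∂_1: C_1 → C_0 maps an edge to its endpoints' difference, ∂[p,q] = q − p. For instance
  ∂PT = T − P.
As a 6×12 matrix over Z this has rank 5, with invariant factors (1,1,1,1,1).

Boundary ∂_2: C_2 → C_1 sends each 2-simplex [p,q,r] to [q,r] − [p,r] + [p,q]. For instance
  ∂PQU = QU − PU + PQ,
  ∂PRT = RT − PT + PR.
The resulting 12×6 matrix has rank 6, and its Smith normal form has invariant factors (1,1,1,1,1,1).

Computing H_k = (kernel of ∂_k) / (image of ∂_{k+1}):

  H_0: rank C_0 − rank ∂_1 = 6 − 5 = 1, and the invariant factors of ∂_1 are all 1, so H_0 ≅ Z.
  H_1: rank ker ∂_1 − rank ∂_2 = (12 − 5) − 6 = 1, and the invariant factors of ∂_2 are all 1, so H_1 ≅ Z.
  H_2: rank ker ∂_2 − rank ∂_3 = (6 − 6) − 0 = 0, and there is no ∂_3, so H_2 ≅ 0.

(K is a triangulation of the cylinder S^1 x I.)

H_0 = Z,  H_1 = Z,  H_2 = 0.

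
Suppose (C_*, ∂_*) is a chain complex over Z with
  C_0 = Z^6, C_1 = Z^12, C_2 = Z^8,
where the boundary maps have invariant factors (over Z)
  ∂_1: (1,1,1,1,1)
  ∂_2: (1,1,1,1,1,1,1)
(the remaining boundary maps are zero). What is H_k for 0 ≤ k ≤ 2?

H_0: b_0 = 6 − 0 − 5 = 1; torsion from ∂_1 factors > 1: none. So H_0 = Z.
H_1: b_1 = 12 − 5 − 7 = 0; torsion from ∂_2 factors > 1: none. So H_1 = 0.
H_2: b_2 = 8 − 7 − 0 = 1; torsion from ∂_3 factors > 1: none. So H_2 = Z.

H_0 = Z,  H_1 = 0,  H_2 = Z.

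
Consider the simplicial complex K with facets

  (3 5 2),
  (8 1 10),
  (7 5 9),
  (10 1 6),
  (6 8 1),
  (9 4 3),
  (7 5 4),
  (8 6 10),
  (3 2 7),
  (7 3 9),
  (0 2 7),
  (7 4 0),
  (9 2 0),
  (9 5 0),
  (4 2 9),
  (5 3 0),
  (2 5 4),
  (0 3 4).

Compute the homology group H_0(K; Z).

H_0 ≅ Z^2.

We work with the vertex ordering 0 < 1 < 2 < 3 < 4 < 5 < 6 < 7 < 8 < 9 < 10. The simplices of K, each written with vertices in increasing order, are:

  0-simplices (11): [0], [1], [2], [3], [4], [5], [6], [7], [8], [9], [10]
  1-simplices (27): (27 of them)
  2-simplices (18): (18 of them)

so the chain groups are C_0 ≅ Z^11, C_1 ≅ Z^27, C_2 ≅ Z^18.

The boundary map ∂_1: C_1 → C_0 is given by ∂[p,q] = [q] − [p]. For instance
  ∂[0,3] = [3] − [0].
The resulting 11×27 matrix has rank 9, and its Smith normal form has invariant factors (1,1,1,1,1,1,1,1,1).

∂_2: C_2 → C_1 acts by ∂[p,q,r] = [q,r] − [p,r] + [p,q]. For instance
  ∂[0,5,9] = [5,9] − [0,9] + [0,5],
  ∂[2,4,9] = [4,9] − [2,9] + [2,4].
As a 27×18 matrix over Z this has rank 16, with invariant factors (1,1,1,1,1,1,1,1,1,1,1,1,1,1,1,1).

Computing H_k = (kernel of ∂_k) / (image of ∂_{k+1}):

  H_0: rank C_0 − rank ∂_1 = 11 − 9 = 2, and the invariant factors of ∂_1 are all 1, so H_0 = Z^2.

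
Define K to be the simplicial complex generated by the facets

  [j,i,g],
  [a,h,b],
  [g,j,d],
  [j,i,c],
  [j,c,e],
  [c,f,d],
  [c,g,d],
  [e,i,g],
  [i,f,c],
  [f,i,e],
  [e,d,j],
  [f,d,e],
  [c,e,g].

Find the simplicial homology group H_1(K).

Take the total order a < b < c < d < e < f < g < h < i < j on the vertex set. Then K (dimension 2) consists of the simplices:

  0-simplices (10): a, b, c, d, e, f, g, h, i, j
  1-simplices (21): ab, ah, bh, cd, ce, cf, cg, ci, cj, de, df, dg, dj, ef, eg, ei, ej, fi, gi, gj, ij
  2-simplices (13): abh, cdf, cdg, ceg, cej, cfi, cij, def, dej, dgj, efi, egi, gij

Hence C_0 ≅ Z^10, C_1 ≅ Z^21, C_2 ≅ Z^13.

∂_1: C_1 → C_0 sends each edge [p,q] (with p < q) to q − p. For instance
  ∂gj = j − g.
As a 10×21 matrix over Z this has rank 8, with invariant factors (1,1,1,1,1,1,1,1).

Boundary ∂_2: C_2 → C_1 maps a triangle to the signed sum of its edges. For instance
  ∂cej = ej − cj + ce,
  ∂cdf = df − cf + cd.
As a 21×13 matrix over Z this has rank 13, with invariant factors (1,1,1,1,1,1,1,1,1,1,1,1,2).

Reading off H_k = ker ∂_k / im ∂_{k+1}:

  H_1: rank ker ∂_1 − rank ∂_2 = (21 − 8) − 13 = 0, and ∂_2 has invariant factor 2 > 1, so H_1 ≅ Z/2.

(K is a triangulation of the disjoint union of the real projective plane RP^2 and the 2-simplex.)

H_1 ≅ Z/2.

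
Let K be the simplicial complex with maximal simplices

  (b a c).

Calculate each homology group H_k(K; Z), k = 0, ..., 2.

H_0 = Z,  H_1 = 0,  H_2 = 0.

Take the total order a < b < c on the vertex set. Then K (dimension 2) consists of the simplices:

  0-simplices (3): a, b, c
  1-simplices (3): ab, ac, bc
  2-simplices (1): abc

giving chain groups C_0 ≅ Z^3, C_1 ≅ Z^3, C_2 ≅ Z^1.

The boundary map ∂_1: C_1 → C_0 maps an edge to its endpoints' difference, ∂[p,q] = q − p. For instance
  ∂ab = b − a.
The 3×3 boundary matrix has rank 2 and Smith normal form diag(1,1).

The boundary map ∂_2: C_2 → C_1 sends each 2-simplex [p,q,r] to [q,r] − [p,r] + [p,q]. For instance
  ∂abc = bc − ac + ab.
The resulting 3×1 matrix has rank 1, and its Smith normal form has invariant factors (1).

From H_k ≅ ker(∂_k) / im(∂_{k+1}) we obtain:

  H_0: rank C_0 − rank ∂_1 = 3 − 2 = 1, and the invariant factors of ∂_1 are all 1, so H_0 = Z.
  H_1: rank ker ∂_1 − rank ∂_2 = (3 − 2) − 1 = 0, and the invariant factors of ∂_2 are all 1, so H_1 = 0.
  H_2: rank ker ∂_2 − rank ∂_3 = (1 − 1) − 0 = 0, and there is no ∂_3, so H_2 = 0.

(K is a triangulation of the 2-simplex.)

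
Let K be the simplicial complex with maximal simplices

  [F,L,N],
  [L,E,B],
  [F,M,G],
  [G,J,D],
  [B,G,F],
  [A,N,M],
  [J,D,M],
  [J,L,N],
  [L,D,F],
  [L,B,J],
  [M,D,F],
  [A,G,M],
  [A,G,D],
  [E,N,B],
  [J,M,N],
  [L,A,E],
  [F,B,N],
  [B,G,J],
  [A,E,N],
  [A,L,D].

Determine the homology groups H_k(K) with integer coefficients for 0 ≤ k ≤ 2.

Fix the vertex order A < B < D < E < F < G < J < L < M < N and write every simplex with vertices in increasing order. Then dim K = 2 and the simplices of K are:

  0-simplices (10): A, B, D, E, F, G, J, L, M, N
  1-simplices (30): AD, AE, AG, AL, AM, AN, BE, BF, BG, BJ, BL, BN, DF, DG, DJ, DL, DM, EL, EN, FG, FL, FM, FN, GJ, GM, JL, JM, JN, LN, MN
  2-simplices (20): ADG, ADL, AEL, AEN, AGM, AMN, BEL, BEN, BFG, BFN, BGJ, BJL, DFL, DFM, DGJ, DJM, FGM, FLN, JLN, JMN

so the chain groups are C_0 ≅ Z^10, C_1 ≅ Z^30, C_2 ≅ Z^20.

The boundary map ∂_1: C_1 → C_0 maps an edge to its endpoints' difference, ∂[p,q] = q − p. For instance
  ∂AM = M − A.
The resulting 10×30 matrix has rank 9, and its Smith normal form has invariant factors (1,1,1,1,1,1,1,1,1).

Boundary ∂_2: C_2 → C_1 sends each 2-simplex [p,q,r] to [q,r] − [p,r] + [p,q]. For instance
  ∂BFG = FG − BG + BF,
  ∂BGJ = GJ − BJ + BG.
The 30×20 boundary matrix has rank 20 and Smith normal form diag(1,1,1,1,1,1,1,1,1,1,1,1,1,1,1,1,1,1,1,2).

Now H_k = ker ∂_k / im ∂_{k+1}, so:

  H_0: rank C_0 − rank ∂_1 = 10 − 9 = 1, and the invariant factors of ∂_1 are all 1, so H_0 ≅ Z.
  H_1: rank ker ∂_1 − rank ∂_2 = (30 − 9) − 20 = 1, and ∂_2 has invariant factor 2 > 1, so H_1 ≅ Z ⊕ Z/2Z.
  H_2: rank ker ∂_2 − rank ∂_3 = (20 − 20) − 0 = 0, and there is no ∂_3, so H_2 ≅ 0.

As a check, the Euler characteristic is 10 − 30 + 20 = 0, which agrees with 1 − 1 + 0 = 0.
(K is a triangulation of the Klein bottle.)

H_0 = Z,  H_1 = Z ⊕ Z/2Z,  H_2 = 0.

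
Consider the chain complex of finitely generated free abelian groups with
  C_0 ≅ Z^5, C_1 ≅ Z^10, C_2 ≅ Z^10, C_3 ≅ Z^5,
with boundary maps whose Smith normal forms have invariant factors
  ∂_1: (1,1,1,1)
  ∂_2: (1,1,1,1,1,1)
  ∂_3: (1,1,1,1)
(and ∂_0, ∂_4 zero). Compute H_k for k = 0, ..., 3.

H_0: b_0 = 5 − 0 − 4 = 1; torsion from ∂_1 factors > 1: none. So H_0 ≅ Z.
H_1: b_1 = 10 − 4 − 6 = 0; torsion from ∂_2 factors > 1: none. So H_1 ≅ 0.
H_2: b_2 = 10 − 6 − 4 = 0; torsion from ∂_3 factors > 1: none. So H_2 ≅ 0.
H_3: b_3 = 5 − 4 − 0 = 1; torsion from ∂_4 factors > 1: none. So H_3 ≅ Z.

H_0 ≅ Z,  H_1 = 0,  H_2 = 0,  H_3 ≅ Z.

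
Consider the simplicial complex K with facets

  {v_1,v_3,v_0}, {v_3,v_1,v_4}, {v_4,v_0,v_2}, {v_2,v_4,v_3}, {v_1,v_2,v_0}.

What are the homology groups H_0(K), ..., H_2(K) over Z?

H_0 = Z,  H_1 = Z,  H_2 = 0.

Order the vertices as v_0 < v_1 < v_2 < v_3 < v_4. Listing each simplex with vertices in this order, K has dimension 2 with simplices:

  0-simplices (5): [v_0], [v_1], [v_2], [v_3], [v_4]
  1-simplices (10): [v_0,v_1], [v_0,v_2], [v_0,v_3], [v_0,v_4], [v_1,v_2], [v_1,v_3], [v_1,v_4], [v_2,v_3], [v_2,v_4], [v_3,v_4]
  2-simplices (5): [v_0,v_1,v_2], [v_0,v_1,v_3], [v_0,v_2,v_4], [v_1,v_3,v_4], [v_2,v_3,v_4]

Hence C_0 ≅ Z^5, C_1 ≅ Z^10, C_2 ≅ Z^5.

Boundary ∂_1: C_1 → C_0 is given by ∂[p,q] = [q] − [p].
The 5×10 boundary matrix has rank 4 and Smith normal form diag(1,1,1,1).

Boundary ∂_2: C_2 → C_1 sends each 2-simplex [p,q,r] to [q,r] − [p,r] + [p,q]. For instance
  ∂[v_2,v_3,v_4] = [v_3,v_4] − [v_2,v_4] + [v_2,v_3],
  ∂[v_0,v_1,v_3] = [v_1,v_3] − [v_0,v_3] + [v_0,v_1].
The resulting 10×5 matrix has rank 5, and its Smith normal form has invariant factors (1,1,1,1,1).

Reading off H_k = ker ∂_k / im ∂_{k+1}:

  H_0: rank C_0 − rank ∂_1 = 5 − 4 = 1, and the invariant factors of ∂_1 are all 1, so H_0 = Z.
  H_1: rank ker ∂_1 − rank ∂_2 = (10 − 4) − 5 = 1, and the invariant factors of ∂_2 are all 1, so H_1 = Z.
  H_2: rank ker ∂_2 − rank ∂_3 = (5 − 5) − 0 = 0, and there is no ∂_3, so H_2 = 0.

(K is a triangulation of the Möbius band.)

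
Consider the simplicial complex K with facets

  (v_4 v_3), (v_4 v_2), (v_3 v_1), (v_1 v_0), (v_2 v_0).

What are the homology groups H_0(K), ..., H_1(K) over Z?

Take the total order v_0 < v_1 < v_2 < v_3 < v_4 on the vertex set. Then K (dimension 1) consists of the simplices:

  0-simplices (5): [v_0], [v_1], [v_2], [v_3], [v_4]
  1-simplices (5): [v_0,v_1], [v_0,v_2], [v_1,v_3], [v_2,v_4], [v_3,v_4]

giving chain groups C_0 ≅ Z^5, C_1 ≅ Z^5.

Boundary ∂_1: C_1 → C_0 is given by ∂[p,q] = [q] − [p].
The 5×5 boundary matrix has rank 4 and Smith normal form diag(1,1,1,1).

Computing H_k = (kernel of ∂_k) / (image of ∂_{k+1}):

  H_0: rank C_0 − rank ∂_1 = 5 − 4 = 1, and the invariant factors of ∂_1 are all 1, so H_0 ≅ Z.
  H_1: rank ker ∂_1 − rank ∂_2 = (5 − 4) − 0 = 1, and there is no ∂_2, so H_1 ≅ Z.

H_0 ≅ Z,  H_1 ≅ Z.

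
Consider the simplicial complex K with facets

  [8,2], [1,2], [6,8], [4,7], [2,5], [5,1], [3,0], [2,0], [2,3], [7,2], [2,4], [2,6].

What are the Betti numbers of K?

Order the vertices as 0 < 1 < 2 < 3 < 4 < 5 < 6 < 7 < 8. Listing each simplex with vertices in this order, K has dimension 1 with simplices:

  0-simplices (9): [0], [1], [2], [3], [4], [5], [6], [7], [8]
  1-simplices (12): [0,2], [0,3], [1,2], [1,5], [2,3], [2,4], [2,5], [2,6], [2,7], [2,8], [4,7], [6,8]

so the chain groups are C_0 ≅ Z^9, C_1 ≅ Z^12.

Boundary ∂_1: C_1 → C_0 is given by ∂[p,q] = [q] − [p]. For instance
  ∂[0,2] = [2] − [0].
As a 9×12 matrix over Z this has rank 8, with invariant factors (1,1,1,1,1,1,1,1).

Computing H_k = (kernel of ∂_k) / (image of ∂_{k+1}):

  H_0: rank C_0 − rank ∂_1 = 9 − 8 = 1, and the invariant factors of ∂_1 are all 1, so H_0 ≅ Z.
  H_1: rank ker ∂_1 − rank ∂_2 = (12 − 8) − 0 = 4, and there is no ∂_2, so H_1 ≅ Z^4.

Hence the Betti numbers are b_0 = 1, b_1 = 4.

b_0 = 1, b_1 = 4.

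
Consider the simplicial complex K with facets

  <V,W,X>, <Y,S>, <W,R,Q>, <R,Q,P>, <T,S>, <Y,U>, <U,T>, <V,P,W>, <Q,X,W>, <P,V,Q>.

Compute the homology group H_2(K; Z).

H_2 = 0.

Take the total order P < Q < R < S < T < U < V < W < X < Y on the vertex set. Then K (dimension 2) consists of the simplices:

  0-simplices (10): P, Q, R, S, T, U, V, W, X, Y
  1-simplices (16): PQ, PR, PV, PW, QR, QV, QW, QX, RW, ST, SY, TU, UY, VW, VX, WX
  2-simplices (6): PQR, PQV, PVW, QRW, QWX, VWX

giving chain groups C_0 ≅ Z^10, C_1 ≅ Z^16, C_2 ≅ Z^6.

∂_1: C_1 → C_0 is given by ∂[p,q] = [q] − [p]. For instance
  ∂PW = W − P.
The 10×16 boundary matrix has rank 8 and Smith normal form diag(1,1,1,1,1,1,1,1).

∂_2: C_2 → C_1 acts by ∂[p,q,r] = [q,r] − [p,r] + [p,q]. For instance
  ∂QRW = RW − QW + QR,
  ∂PQV = QV − PV + PQ.
The 16×6 boundary matrix has rank 6 and Smith normal form diag(1,1,1,1,1,1).

From H_k ≅ ker(∂_k) / im(∂_{k+1}) we obtain:

  H_2: rank ker ∂_2 − rank ∂_3 = (6 − 6) − 0 = 0, and there is no ∂_3, so H_2 = 0.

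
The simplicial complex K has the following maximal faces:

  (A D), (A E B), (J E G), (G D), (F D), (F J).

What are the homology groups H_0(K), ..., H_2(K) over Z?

H_0 ≅ Z,  H_1 ≅ Z^2,  H_2 = 0.

Fix the vertex order A < B < D < E < F < G < J and write every simplex with vertices in increasing order. Then dim K = 2 and the simplices of K are:

  0-simplices (7): A, B, D, E, F, G, J
  1-simplices (10): AB, AD, AE, BE, DF, DG, EG, EJ, FJ, GJ
  2-simplices (2): ABE, EGJ

Hence C_0 ≅ Z^7, C_1 ≅ Z^10, C_2 ≅ Z^2.

∂_1: C_1 → C_0 sends each edge [p,q] (with p < q) to q − p. For instance
  ∂EG = G − E.
The 7×10 boundary matrix has rank 6 and Smith normal form diag(1,1,1,1,1,1).

Boundary ∂_2: C_2 → C_1 acts by ∂[p,q,r] = [q,r] − [p,r] + [p,q]. For instance
  ∂ABE = BE − AE + AB,
  ∂EGJ = GJ − EJ + EG.
As a 10×2 matrix over Z this has rank 2, with invariant factors (1,1).

Reading off H_k = ker ∂_k / im ∂_{k+1}:

  H_0: rank C_0 − rank ∂_1 = 7 − 6 = 1, and the invariant factors of ∂_1 are all 1, so H_0 = Z.
  H_1: rank ker ∂_1 − rank ∂_2 = (10 − 6) − 2 = 2, and the invariant factors of ∂_2 are all 1, so H_1 = Z^2.
  H_2: rank ker ∂_2 − rank ∂_3 = (2 − 2) − 0 = 0, and there is no ∂_3, so H_2 = 0.

As a check, the Euler characteristic is 7 − 10 + 2 = -1, which agrees with 1 − 2 + 0 = -1.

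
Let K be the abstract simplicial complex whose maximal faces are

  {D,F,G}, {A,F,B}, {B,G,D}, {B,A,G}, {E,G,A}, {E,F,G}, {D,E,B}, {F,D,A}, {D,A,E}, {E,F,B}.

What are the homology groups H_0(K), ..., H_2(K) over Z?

H_0 ≅ Z,  H_1 ≅ Z/2Z,  H_2 = 0.

Order the vertices as A < B < D < E < F < G. Listing each simplex with vertices in this order, K has dimension 2 with simplices:

  0-simplices (6): A, B, D, E, F, G
  1-simplices (15): AB, AD, AE, AF, AG, BD, BE, BF, BG, DE, DF, DG, EF, EG, FG
  2-simplices (10): ABF, ABG, ADE, ADF, AEG, BDE, BDG, BEF, DFG, EFG

Hence C_0 ≅ Z^6, C_1 ≅ Z^15, C_2 ≅ Z^10.

The boundary map ∂_1: C_1 → C_0 maps an edge to its endpoints' difference, ∂[p,q] = q − p. For instance
  ∂AF = F − A.
This gives a 6×15 integer matrix of rank 5; reducing to Smith normal form yields diagonal entries (1,1,1,1,1).

Boundary ∂_2: C_2 → C_1 acts by ∂[p,q,r] = [q,r] − [p,r] + [p,q]. For instance
  ∂ADF = DF − AF + AD,
  ∂ADE = DE − AE + AD.
This gives a 15×10 integer matrix of rank 10; reducing to Smith normal form yields diagonal entries (1,1,1,1,1,1,1,1,1,2).

Now H_k = ker ∂_k / im ∂_{k+1}, so:

  H_0: rank C_0 − rank ∂_1 = 6 − 5 = 1, and the invariant factors of ∂_1 are all 1, so H_0 ≅ Z.
  H_1: rank ker ∂_1 − rank ∂_2 = (15 − 5) − 10 = 0, and ∂_2 has invariant factor 2 > 1, so H_1 ≅ Z/2Z.
  H_2: rank ker ∂_2 − rank ∂_3 = (10 − 10) − 0 = 0, and there is no ∂_3, so H_2 ≅ 0.

As a check, the Euler characteristic is 6 − 15 + 10 = 1, which agrees with 1 − 0 + 0 = 1.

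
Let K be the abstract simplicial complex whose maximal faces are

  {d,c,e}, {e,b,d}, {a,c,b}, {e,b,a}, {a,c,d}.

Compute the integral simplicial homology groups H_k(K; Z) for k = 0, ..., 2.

H_0 = Z,  H_1 = Z,  H_2 = 0.

Fix the vertex order a < b < c < d < e and write every simplex with vertices in increasing order. Then dim K = 2 and the simplices of K are:

  0-simplices (5): a, b, c, d, e
  1-simplices (10): ab, ac, ad, ae, bc, bd, be, cd, ce, de
  2-simplices (5): abc, abe, acd, bde, cde

Hence C_0 ≅ Z^5, C_1 ≅ Z^10, C_2 ≅ Z^5.

∂_1: C_1 → C_0 is given by ∂[p,q] = [q] − [p]. For instance
  ∂cd = d − c.
The resulting 5×10 matrix has rank 4, and its Smith normal form has invariant factors (1,1,1,1).

The boundary map ∂_2: C_2 → C_1 maps a triangle to the signed sum of its edges. For instance
  ∂abe = be − ae + ab,
  ∂abc = bc − ac + ab.
As a 10×5 matrix over Z this has rank 5, with invariant factors (1,1,1,1,1).

From H_k ≅ ker(∂_k) / im(∂_{k+1}) we obtain:

  H_0: rank C_0 − rank ∂_1 = 5 − 4 = 1, and the invariant factors of ∂_1 are all 1, so H_0 = Z.
  H_1: rank ker ∂_1 − rank ∂_2 = (10 − 4) − 5 = 1, and the invariant factors of ∂_2 are all 1, so H_1 = Z.
  H_2: rank ker ∂_2 − rank ∂_3 = (5 − 5) − 0 = 0, and there is no ∂_3, so H_2 = 0.

As a check, the Euler characteristic is 5 − 10 + 5 = 0, which agrees with 1 − 1 + 0 = 0.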